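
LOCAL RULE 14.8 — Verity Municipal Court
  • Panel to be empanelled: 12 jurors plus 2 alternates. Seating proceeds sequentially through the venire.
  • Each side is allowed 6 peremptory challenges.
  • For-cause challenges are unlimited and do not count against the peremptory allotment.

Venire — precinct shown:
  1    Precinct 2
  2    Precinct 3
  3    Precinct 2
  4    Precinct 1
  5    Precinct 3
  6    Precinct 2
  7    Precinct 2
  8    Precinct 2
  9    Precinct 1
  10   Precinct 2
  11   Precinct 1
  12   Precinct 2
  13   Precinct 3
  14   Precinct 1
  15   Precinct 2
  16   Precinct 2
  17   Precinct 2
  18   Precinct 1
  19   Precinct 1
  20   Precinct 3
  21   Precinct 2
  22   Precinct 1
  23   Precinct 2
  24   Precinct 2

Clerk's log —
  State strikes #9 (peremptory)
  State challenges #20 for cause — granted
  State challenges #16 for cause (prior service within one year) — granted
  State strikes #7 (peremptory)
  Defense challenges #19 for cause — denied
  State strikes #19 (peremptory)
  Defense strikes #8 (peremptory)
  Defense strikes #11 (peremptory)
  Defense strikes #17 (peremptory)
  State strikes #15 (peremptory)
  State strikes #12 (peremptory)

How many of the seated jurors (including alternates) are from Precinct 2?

Removed: #7, #8, #9, #11, #12, #15, #16, #17, #19, #20.
Seated (14 incl. alternates): #1, #2, #3, #4, #5, #6, #10, #13, #14, #18, #21, #22, #23, #24.
Of those, in Precinct 2: #1, #3, #6, #10, #21, #23, #24 → 7.

7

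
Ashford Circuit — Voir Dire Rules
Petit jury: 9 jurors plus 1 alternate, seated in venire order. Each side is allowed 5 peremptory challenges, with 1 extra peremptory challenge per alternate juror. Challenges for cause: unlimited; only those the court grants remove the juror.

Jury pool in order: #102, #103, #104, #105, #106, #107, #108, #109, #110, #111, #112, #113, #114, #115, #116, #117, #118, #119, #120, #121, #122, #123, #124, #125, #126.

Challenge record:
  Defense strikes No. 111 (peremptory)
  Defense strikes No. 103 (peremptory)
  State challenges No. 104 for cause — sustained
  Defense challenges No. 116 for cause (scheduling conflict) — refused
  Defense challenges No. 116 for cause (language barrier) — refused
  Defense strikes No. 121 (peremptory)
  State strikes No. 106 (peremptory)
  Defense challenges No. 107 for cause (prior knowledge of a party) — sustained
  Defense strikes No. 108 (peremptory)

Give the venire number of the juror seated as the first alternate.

117

Removed: #103, #104, #106, #107, #108, #111, #121. (#116 stays — for-cause denied.)
Filling seats in venire order through position 10: #102, #105, #109, #110, #112, #113, #114, #115, #116, #117.
So alternate 1 is #117.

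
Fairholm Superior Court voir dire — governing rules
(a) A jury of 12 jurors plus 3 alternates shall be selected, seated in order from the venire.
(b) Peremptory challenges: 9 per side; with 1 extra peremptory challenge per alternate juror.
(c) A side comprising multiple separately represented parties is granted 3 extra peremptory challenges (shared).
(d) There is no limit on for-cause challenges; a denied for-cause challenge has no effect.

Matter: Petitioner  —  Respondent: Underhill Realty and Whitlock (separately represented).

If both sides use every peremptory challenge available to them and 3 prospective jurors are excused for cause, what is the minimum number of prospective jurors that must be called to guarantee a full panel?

45

Seats to fill: 12 + 3 alternates = 15.
Peremptories — Petitioner: 9 + 1×3 = 12; Respondent: 9 + 1×3 + 3 = 15; total 27.
For-cause removals: 3.
Minimum venire: 15 + 27 + 3 = 45.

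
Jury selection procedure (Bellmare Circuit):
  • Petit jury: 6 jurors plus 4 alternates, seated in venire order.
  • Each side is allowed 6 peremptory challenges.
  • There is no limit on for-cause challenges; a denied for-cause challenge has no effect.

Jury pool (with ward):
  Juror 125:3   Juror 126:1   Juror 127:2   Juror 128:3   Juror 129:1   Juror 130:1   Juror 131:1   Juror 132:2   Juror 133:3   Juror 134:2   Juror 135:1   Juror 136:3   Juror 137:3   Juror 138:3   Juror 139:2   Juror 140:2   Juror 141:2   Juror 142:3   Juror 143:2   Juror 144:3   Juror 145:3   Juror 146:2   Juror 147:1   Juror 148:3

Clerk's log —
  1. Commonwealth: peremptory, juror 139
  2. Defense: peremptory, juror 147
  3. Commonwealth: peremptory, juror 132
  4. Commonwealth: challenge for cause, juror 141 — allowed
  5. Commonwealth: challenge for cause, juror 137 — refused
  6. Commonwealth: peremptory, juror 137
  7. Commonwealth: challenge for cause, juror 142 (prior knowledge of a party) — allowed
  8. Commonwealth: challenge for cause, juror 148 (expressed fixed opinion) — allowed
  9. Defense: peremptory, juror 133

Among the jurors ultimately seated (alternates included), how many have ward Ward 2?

2

Removed: #132, #133, #137, #139, #141, #142, #147, #148.
Seated (10 incl. alternates): #125, #126, #127, #128, #129, #130, #131, #134, #135, #136.
Of those, in Ward 2: #127, #134 → 2.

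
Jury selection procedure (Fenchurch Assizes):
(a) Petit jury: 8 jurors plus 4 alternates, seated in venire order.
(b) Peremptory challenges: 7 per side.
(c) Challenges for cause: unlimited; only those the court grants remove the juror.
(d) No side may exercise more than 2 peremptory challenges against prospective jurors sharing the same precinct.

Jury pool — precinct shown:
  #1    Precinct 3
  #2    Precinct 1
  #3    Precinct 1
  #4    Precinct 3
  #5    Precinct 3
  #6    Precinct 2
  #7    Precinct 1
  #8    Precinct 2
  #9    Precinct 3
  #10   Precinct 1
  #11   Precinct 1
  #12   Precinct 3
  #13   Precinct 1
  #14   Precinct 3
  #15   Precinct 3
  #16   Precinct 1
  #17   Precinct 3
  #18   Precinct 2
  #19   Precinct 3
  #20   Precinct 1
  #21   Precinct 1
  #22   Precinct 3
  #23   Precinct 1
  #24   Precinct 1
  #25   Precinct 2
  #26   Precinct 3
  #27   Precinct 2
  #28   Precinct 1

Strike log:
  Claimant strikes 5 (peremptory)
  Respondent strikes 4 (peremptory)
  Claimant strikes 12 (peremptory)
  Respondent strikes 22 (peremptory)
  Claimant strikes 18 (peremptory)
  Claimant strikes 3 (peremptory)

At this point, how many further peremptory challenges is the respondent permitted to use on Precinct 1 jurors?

2

Respondent peremptories so far: #4, #22 — 2 of 7 used, 5 left overall.
Against Precinct 1: none yet — per-precinct cap 2 leaves 2.
Binding limit: min(5, 2) = 2.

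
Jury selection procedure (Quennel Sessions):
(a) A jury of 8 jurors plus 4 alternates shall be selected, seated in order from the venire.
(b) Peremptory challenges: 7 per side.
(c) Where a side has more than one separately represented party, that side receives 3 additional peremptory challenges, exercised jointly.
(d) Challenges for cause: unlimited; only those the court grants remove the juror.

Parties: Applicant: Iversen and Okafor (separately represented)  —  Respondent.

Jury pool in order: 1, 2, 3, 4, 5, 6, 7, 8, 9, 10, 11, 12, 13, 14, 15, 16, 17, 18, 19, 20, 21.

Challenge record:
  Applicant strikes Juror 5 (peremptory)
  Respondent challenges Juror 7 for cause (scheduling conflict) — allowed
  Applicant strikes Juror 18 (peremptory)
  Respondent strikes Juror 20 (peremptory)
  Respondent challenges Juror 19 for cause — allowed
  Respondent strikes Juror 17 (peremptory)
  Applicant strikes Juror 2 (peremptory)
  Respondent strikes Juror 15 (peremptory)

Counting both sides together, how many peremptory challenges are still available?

11

Applicant allotment: 7 base + 3 multi-party = 10. Respondent allotment: 7.
Applicant peremptories used: #5, #18, #2 — 3.
Respondent peremptories used: #20, #17, #15 — 3 (for-cause on #7, #19 don't count).
Remaining: (10 − 3) + (7 − 3) = 11.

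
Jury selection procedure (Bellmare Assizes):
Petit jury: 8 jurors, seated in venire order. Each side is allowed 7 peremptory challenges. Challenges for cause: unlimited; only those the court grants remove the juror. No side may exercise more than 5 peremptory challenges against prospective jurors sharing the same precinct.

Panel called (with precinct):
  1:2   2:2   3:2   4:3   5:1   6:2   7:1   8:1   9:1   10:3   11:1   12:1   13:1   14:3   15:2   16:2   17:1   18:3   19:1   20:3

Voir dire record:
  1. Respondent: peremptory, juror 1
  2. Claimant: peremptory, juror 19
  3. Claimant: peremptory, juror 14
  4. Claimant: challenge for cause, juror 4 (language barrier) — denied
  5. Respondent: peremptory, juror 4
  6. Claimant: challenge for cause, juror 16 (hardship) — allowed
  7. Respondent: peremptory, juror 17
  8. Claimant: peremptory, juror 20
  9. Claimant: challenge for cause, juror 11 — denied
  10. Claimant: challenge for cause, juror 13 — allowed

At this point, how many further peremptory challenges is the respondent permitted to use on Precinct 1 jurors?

Respondent peremptories so far: #1, #4, #17 — 3 of 7 used, 4 left overall.
Against Precinct 1: #17 — 1 used; per-precinct cap 5 leaves 4.
Binding limit: min(4, 4) = 4.

4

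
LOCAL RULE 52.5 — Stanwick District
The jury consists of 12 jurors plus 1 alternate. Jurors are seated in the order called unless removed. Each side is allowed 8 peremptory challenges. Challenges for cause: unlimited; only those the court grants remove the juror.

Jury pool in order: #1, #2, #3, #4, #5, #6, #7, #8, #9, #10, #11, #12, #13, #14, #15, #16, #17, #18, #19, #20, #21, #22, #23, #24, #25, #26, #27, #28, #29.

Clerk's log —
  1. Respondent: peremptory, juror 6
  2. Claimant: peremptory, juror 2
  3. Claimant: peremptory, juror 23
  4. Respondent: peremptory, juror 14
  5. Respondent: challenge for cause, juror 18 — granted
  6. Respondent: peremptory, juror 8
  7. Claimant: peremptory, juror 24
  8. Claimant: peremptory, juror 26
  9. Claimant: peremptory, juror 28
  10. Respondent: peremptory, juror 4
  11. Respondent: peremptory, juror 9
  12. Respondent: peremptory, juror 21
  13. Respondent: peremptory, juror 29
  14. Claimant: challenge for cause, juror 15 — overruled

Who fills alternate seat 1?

20

Removed: #2, #4, #6, #8, #9, #14, #18, #21, #23, #24, #26, #28, #29. (#15 stays — for-cause denied.)
Seating in order: seats 1–12 → #1, #3, #5, #7, #10, #11, #12, #13, #15, #16, #17, #19; alternates → #20.
So alternate 1 is #20.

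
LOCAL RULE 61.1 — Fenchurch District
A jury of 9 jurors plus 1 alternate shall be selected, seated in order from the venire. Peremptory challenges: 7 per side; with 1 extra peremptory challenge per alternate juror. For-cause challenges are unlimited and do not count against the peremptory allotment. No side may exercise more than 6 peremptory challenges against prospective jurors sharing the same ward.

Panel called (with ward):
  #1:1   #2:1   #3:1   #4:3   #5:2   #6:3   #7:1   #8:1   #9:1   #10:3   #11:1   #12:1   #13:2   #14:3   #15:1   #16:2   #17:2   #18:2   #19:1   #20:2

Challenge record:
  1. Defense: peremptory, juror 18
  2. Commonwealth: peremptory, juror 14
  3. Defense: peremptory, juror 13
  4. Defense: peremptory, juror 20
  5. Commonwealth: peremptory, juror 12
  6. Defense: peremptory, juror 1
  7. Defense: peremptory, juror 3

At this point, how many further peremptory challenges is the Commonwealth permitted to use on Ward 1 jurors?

5

Commonwealth peremptories so far: #14, #12 — 2 of 8 used, 6 left overall.
Against Ward 1: #12 — 1 used; per-ward cap 6 leaves 5.
Binding limit: min(6, 5) = 5.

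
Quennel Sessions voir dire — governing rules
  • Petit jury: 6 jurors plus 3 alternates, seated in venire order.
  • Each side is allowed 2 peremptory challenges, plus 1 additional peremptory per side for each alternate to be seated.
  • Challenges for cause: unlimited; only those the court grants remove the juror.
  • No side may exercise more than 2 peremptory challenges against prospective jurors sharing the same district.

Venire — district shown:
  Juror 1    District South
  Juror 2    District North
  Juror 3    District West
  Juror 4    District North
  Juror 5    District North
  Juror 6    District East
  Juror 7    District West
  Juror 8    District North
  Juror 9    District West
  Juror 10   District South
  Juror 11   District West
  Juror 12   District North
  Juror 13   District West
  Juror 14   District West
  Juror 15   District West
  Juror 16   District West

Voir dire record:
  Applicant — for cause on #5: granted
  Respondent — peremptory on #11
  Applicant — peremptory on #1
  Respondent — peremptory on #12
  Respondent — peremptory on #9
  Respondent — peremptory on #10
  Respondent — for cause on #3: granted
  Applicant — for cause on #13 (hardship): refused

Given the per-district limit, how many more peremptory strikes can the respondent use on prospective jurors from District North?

Respondent peremptories so far: #11, #12, #9, #10 — 4 of 5 used, 1 left overall.
Against District North: #12 — 1 used; per-district cap 2 leaves 1.
Binding limit: min(1, 1) = 1.

1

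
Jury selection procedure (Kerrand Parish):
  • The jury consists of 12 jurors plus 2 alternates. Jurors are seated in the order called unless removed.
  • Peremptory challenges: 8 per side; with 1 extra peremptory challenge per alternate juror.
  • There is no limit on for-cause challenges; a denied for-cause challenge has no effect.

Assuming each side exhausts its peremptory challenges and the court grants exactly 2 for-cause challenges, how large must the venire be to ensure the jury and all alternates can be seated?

Seats to fill: 12 + 2 alternates = 14.
Peremptories: 8 + 1×2 = 10 per side × 2 sides = 20.
For-cause removals: 2.
Minimum venire: 14 + 20 + 2 = 36.

36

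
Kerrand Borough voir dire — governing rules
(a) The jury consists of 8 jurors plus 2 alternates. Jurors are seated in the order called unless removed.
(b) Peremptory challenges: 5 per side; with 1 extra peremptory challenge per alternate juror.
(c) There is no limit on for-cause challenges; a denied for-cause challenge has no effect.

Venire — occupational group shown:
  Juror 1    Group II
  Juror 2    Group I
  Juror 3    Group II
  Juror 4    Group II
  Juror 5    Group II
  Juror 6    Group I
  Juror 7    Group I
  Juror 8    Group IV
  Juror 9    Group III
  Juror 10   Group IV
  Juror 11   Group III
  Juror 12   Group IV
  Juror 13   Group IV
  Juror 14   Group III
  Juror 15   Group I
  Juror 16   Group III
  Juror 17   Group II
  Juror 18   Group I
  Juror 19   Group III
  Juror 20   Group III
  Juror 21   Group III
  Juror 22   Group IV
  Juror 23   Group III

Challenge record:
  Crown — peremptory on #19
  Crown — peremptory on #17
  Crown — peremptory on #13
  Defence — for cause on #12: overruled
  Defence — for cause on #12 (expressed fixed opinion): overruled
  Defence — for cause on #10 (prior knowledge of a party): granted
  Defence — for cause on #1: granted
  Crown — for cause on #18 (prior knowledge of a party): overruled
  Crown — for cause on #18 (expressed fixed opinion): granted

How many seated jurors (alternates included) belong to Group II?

Removed: #1, #10, #13, #17, #18, #19.
Seated (10 incl. alternates): #2, #3, #4, #5, #6, #7, #8, #9, #11, #12.
Of those, in Group II: #3, #4, #5 → 3.

3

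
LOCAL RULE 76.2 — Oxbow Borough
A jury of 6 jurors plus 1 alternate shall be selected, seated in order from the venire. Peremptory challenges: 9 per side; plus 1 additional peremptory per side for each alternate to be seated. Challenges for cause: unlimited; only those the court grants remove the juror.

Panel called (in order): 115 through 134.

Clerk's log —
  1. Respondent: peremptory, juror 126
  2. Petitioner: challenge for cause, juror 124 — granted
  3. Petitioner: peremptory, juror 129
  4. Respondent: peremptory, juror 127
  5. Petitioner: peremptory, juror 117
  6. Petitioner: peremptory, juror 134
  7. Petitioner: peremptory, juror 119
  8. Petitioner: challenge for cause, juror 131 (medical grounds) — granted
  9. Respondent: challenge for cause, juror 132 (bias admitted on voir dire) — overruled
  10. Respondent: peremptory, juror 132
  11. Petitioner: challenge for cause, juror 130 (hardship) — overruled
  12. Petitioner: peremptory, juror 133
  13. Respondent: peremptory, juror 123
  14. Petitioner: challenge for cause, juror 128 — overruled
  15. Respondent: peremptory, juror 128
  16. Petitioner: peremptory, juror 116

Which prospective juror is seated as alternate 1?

130

Removed: #116, #117, #119, #123, #124, #126, #127, #128, #129, #131, #132, #133, #134. (#130 stays — for-cause denied.)
Seating in order: seats 1–6 → #115, #118, #120, #121, #122, #125; alternates → #130.
So alternate 1 is #130.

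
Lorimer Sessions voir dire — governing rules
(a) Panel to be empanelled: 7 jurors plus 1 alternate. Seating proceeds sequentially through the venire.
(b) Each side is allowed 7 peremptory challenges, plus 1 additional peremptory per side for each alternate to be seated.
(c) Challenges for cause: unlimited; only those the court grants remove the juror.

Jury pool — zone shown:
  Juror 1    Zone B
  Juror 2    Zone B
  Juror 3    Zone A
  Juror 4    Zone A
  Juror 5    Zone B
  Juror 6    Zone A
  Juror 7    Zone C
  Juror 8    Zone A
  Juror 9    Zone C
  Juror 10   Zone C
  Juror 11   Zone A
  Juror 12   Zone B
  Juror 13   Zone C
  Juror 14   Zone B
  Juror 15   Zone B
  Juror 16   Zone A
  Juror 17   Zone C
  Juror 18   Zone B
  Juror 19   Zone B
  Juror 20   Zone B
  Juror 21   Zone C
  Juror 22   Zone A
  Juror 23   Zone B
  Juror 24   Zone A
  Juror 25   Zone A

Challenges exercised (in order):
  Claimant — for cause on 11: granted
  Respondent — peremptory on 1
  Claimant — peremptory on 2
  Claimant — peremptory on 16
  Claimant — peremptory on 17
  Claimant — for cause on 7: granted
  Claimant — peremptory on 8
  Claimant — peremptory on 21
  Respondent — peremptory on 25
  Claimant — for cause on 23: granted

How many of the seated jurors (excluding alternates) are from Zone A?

Removed: #1, #2, #7, #8, #11, #16, #17, #21, #23, #25.
Seated jurors 1–7: #3, #4, #5, #6, #9, #10, #12 (alternates #13 not counted).
Of those, in Zone A: #3, #4, #6 → 3.

3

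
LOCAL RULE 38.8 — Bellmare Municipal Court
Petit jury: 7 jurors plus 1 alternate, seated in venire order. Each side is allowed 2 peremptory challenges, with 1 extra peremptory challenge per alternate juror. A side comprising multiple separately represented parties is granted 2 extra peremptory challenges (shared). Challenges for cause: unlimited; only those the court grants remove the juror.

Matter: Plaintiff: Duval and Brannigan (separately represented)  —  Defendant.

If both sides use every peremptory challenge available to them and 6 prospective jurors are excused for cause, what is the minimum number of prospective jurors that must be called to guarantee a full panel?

22

Seats to fill: 7 + 1 alternates = 8.
Peremptories — Plaintiff: 2 + 1×1 + 2 = 5; Defendant: 2 + 1×1 = 3; total 8.
For-cause removals: 6.
Minimum venire: 8 + 8 + 6 = 22.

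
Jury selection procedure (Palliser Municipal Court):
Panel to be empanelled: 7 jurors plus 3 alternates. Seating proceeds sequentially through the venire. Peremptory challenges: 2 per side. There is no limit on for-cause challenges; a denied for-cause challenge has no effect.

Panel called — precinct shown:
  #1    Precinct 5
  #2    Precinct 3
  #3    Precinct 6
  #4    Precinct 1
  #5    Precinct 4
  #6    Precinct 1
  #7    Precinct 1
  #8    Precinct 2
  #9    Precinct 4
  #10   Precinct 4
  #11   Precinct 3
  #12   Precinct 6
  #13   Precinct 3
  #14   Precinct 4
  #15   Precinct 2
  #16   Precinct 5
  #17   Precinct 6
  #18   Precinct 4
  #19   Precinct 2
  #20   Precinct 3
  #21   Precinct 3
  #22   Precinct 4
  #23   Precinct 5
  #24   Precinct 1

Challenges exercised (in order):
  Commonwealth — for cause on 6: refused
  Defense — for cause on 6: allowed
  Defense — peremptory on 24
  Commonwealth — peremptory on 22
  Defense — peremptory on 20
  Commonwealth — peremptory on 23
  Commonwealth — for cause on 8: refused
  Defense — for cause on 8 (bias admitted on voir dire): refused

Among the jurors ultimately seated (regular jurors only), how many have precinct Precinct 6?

1

Removed: #6, #20, #22, #23, #24.
Seated jurors 1–7: #1, #2, #3, #4, #5, #7, #8 (alternates #9, #10, #11 not counted).
Of those, in Precinct 6: #3 → 1.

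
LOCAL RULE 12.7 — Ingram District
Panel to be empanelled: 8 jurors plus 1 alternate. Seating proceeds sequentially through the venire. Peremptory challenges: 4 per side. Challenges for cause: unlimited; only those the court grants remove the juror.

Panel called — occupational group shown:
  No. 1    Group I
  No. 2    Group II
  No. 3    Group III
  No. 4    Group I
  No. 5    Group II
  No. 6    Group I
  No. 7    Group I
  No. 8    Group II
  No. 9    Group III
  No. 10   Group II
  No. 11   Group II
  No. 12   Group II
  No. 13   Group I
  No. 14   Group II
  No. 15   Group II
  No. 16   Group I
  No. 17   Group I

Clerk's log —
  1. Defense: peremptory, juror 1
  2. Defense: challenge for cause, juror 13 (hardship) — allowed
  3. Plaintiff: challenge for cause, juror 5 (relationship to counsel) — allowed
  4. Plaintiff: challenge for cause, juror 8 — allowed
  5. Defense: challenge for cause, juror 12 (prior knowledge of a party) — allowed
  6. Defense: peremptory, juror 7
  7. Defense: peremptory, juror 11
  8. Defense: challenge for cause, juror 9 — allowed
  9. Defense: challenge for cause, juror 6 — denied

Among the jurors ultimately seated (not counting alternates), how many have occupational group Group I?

3

Removed: #1, #5, #7, #8, #9, #11, #12, #13.
Seated jurors 1–8: #2, #3, #4, #6, #10, #14, #15, #16 (alternates #17 not counted).
Of those, in Group I: #4, #6, #16 → 3.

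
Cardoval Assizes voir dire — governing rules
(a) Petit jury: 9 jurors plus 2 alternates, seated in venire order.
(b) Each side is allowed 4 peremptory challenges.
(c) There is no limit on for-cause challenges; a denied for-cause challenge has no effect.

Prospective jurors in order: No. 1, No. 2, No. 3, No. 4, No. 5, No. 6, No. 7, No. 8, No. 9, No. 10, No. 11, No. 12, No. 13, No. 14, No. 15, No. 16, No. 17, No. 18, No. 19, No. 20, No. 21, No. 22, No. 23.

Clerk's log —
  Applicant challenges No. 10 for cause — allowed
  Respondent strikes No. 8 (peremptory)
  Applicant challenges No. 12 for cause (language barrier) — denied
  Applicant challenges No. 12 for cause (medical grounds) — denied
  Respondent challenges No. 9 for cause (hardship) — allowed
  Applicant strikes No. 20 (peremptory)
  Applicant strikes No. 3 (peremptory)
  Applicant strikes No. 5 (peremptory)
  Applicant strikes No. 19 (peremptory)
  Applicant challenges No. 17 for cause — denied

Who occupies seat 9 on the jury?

Removed: #3, #5, #8, #9, #10, #19, #20. (#12, #17 stay — for-cause denied.)
Filling seats in venire order through position 9: #1, #2, #4, #6, #7, #11, #12, #13, #14.
So seat 9 is #14.

14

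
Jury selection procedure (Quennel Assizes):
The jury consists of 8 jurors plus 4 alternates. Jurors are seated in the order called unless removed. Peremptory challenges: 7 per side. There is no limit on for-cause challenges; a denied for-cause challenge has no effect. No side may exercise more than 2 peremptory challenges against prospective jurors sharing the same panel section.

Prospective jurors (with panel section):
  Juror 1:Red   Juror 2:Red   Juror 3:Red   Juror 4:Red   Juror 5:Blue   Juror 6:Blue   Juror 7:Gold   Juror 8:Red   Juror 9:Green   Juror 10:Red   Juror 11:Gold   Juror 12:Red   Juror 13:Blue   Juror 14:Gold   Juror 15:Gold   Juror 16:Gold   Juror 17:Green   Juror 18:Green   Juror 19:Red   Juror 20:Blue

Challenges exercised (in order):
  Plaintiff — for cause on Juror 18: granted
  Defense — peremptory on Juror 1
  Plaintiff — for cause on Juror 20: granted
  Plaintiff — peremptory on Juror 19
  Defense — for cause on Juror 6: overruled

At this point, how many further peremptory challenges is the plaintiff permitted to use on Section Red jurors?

1

Plaintiff peremptories so far: #19 — 1 of 7 used, 6 left overall.
Against Section Red: #19 — 1 used; per-section cap 2 leaves 1.
Binding limit: min(6, 1) = 1.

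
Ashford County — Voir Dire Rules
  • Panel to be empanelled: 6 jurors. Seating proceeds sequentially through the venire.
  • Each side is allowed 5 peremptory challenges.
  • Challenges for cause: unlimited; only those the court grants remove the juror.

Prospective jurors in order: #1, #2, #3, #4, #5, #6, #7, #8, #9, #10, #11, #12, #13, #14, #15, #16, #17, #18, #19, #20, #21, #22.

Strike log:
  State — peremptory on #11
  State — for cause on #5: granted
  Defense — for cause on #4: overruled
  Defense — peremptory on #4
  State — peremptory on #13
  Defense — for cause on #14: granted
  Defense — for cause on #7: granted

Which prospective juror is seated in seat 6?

Removed: #4, #5, #7, #11, #13, #14.
Seating in order: seats 1–6 → #1, #2, #3, #6, #8, #9.
So seat 6 is #9.

9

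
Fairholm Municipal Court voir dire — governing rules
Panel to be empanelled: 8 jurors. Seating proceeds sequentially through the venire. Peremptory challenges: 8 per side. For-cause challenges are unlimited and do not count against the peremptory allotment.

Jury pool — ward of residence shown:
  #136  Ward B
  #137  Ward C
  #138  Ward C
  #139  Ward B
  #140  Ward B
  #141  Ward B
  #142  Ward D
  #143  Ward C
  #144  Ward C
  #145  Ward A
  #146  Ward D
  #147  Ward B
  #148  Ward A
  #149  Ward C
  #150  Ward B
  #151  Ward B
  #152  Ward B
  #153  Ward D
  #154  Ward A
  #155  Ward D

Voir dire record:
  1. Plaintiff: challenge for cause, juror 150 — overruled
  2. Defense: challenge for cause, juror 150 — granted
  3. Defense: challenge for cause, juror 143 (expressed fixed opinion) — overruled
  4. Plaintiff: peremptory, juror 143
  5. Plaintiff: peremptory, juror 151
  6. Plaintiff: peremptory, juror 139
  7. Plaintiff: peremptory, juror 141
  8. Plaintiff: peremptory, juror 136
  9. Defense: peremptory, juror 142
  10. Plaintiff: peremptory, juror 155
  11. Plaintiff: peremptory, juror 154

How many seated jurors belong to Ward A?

Removed: #136, #139, #141, #142, #143, #150, #151, #154, #155.
Seated jurors 1–8: #137, #138, #140, #144, #145, #146, #147, #148.
Of those, in Ward A: #145, #148 → 2.

2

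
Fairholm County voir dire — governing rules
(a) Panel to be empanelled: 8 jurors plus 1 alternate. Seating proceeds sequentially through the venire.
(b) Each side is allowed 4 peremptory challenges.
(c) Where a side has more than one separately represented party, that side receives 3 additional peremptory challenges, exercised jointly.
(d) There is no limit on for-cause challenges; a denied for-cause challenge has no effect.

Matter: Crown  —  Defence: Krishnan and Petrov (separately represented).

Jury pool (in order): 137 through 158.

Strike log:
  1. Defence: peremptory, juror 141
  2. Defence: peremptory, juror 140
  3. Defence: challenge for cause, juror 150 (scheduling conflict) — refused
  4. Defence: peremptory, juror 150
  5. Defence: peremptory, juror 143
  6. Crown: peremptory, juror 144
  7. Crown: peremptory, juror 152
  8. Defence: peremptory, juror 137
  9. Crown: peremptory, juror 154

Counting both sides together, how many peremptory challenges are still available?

3

Crown allotment: 4. Defence allotment: 4 base + 3 multi-party = 7.
Crown peremptories used: #144, #152, #154 — 3.
Defence peremptories used: #141, #140, #150, #143, #137 — 5 (the for-cause on #150 doesn't count).
Remaining: (4 − 3) + (7 − 5) = 3.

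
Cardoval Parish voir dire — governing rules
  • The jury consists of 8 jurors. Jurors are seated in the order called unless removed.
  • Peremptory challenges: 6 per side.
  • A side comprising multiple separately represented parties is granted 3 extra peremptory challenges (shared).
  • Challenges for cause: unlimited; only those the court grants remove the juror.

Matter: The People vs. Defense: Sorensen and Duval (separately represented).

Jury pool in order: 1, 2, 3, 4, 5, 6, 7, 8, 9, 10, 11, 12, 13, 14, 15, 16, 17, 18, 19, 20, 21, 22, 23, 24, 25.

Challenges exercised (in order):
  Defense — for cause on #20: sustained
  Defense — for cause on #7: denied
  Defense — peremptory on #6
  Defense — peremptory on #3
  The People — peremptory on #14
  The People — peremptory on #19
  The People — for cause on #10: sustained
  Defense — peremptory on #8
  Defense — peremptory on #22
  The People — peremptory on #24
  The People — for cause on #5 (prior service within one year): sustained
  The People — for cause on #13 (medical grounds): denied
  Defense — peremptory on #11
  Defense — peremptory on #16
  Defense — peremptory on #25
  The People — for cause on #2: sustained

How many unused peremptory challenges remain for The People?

3

The People allotment: 6.
The People peremptories used: #14, #19, #24 — 3 (for-cause on #10, #5, #13, #2 don't count).
Remaining: 6 − 3 = 3.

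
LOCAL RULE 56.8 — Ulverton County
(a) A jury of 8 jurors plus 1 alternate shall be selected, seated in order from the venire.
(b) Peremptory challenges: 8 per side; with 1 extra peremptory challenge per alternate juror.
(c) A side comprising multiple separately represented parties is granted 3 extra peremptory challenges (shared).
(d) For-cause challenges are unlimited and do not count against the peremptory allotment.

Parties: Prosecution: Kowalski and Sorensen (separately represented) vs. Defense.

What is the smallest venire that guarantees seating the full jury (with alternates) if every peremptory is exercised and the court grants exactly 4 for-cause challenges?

34

Seats to fill: 8 + 1 alternates = 9.
Peremptories — Prosecution: 8 + 1×1 + 3 = 12; Defense: 8 + 1×1 = 9; total 21.
For-cause removals: 4.
Minimum venire: 9 + 21 + 4 = 34.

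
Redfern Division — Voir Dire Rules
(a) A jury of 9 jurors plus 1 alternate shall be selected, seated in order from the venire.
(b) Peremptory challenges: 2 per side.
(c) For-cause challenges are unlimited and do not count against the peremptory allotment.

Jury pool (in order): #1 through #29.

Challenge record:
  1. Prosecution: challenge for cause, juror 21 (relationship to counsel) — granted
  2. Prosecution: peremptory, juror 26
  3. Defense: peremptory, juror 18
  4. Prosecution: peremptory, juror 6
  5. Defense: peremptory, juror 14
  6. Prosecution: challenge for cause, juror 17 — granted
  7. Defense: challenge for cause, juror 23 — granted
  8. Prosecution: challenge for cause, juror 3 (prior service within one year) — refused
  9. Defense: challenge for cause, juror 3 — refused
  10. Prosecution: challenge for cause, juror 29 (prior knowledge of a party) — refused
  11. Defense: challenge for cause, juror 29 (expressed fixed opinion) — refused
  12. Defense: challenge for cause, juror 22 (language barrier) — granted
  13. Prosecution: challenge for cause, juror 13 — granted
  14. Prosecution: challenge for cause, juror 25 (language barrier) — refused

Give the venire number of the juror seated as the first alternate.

11

Removed: #6, #13, #14, #17, #18, #21, #22, #23, #26. (#3, #25, #29 stay — for-cause denied.)
Filling seats in venire order through position 10: #1, #2, #3, #4, #5, #7, #8, #9, #10, #11.
So alternate 1 is #11.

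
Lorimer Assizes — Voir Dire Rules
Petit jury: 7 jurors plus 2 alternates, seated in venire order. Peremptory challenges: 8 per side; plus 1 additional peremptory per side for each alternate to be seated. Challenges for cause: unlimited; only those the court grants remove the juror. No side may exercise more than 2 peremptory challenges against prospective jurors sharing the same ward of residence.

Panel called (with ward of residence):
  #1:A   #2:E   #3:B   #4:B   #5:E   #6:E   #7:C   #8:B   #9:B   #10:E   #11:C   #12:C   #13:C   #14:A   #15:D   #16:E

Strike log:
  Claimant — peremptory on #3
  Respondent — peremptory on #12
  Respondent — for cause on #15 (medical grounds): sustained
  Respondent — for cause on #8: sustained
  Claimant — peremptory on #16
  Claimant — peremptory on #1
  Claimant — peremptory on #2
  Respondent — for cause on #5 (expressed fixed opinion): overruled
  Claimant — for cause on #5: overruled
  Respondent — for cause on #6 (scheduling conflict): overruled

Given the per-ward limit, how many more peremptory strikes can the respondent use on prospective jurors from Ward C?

1

Respondent peremptories so far: #12 — 1 of 10 used, 9 left overall.
Against Ward C: #12 — 1 used; per-ward cap 2 leaves 1.
Binding limit: min(9, 1) = 1.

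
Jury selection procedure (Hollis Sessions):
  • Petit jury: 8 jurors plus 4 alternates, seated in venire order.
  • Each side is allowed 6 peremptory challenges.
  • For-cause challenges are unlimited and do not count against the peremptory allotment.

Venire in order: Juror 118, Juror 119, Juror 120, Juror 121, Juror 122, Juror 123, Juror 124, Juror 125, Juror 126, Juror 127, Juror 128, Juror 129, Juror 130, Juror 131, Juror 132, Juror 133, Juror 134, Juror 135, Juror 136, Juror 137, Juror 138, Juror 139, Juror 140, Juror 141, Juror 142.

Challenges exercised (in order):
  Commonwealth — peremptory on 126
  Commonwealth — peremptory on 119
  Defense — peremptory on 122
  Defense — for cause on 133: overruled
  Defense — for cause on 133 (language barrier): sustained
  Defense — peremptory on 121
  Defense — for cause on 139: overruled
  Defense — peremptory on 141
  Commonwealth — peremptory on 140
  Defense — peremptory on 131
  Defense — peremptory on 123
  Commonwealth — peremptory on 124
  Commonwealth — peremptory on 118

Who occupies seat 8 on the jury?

Removed: #118, #119, #121, #122, #123, #124, #126, #131, #133, #140, #141. (#139 stays — for-cause denied.)
Seating in order: seats 1–8 → #120, #125, #127, #128, #129, #130, #132, #134; alternates → #135, #136, #137, #138.
So seat 8 is #134.

134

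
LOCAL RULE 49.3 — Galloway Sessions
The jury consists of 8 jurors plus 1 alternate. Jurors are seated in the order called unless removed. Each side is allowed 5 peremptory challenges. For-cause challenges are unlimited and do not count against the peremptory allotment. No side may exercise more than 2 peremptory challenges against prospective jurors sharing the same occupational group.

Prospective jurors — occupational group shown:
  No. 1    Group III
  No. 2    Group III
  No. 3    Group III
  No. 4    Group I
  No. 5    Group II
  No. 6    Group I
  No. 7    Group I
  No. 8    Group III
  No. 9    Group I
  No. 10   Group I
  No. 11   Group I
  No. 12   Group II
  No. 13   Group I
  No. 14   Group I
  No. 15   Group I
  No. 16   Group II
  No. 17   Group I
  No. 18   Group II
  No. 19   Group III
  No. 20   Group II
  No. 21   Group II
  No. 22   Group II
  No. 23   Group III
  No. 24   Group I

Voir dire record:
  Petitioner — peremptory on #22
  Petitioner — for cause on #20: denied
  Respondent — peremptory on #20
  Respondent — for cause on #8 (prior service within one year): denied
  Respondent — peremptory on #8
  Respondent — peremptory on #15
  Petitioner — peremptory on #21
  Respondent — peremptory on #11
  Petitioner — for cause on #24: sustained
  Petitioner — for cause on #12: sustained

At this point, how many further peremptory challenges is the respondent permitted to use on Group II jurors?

Respondent peremptories so far: #20, #8, #15, #11 — 4 of 5 used, 1 left overall.
Against Group II: #20 — 1 used; per-group cap 2 leaves 1.
Binding limit: min(1, 1) = 1.

1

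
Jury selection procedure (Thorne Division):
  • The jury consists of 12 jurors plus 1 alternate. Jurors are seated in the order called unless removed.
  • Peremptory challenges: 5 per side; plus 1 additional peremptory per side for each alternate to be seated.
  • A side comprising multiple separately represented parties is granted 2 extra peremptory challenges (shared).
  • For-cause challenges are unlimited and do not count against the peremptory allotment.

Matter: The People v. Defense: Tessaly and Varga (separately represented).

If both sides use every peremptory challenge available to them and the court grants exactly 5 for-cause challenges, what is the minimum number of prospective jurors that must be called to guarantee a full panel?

Seats to fill: 12 + 1 alternates = 13.
Peremptories — The People: 5 + 1×1 = 6; Defense: 5 + 1×1 + 2 = 8; total 14.
For-cause removals: 5.
Minimum venire: 13 + 14 + 5 = 32.

32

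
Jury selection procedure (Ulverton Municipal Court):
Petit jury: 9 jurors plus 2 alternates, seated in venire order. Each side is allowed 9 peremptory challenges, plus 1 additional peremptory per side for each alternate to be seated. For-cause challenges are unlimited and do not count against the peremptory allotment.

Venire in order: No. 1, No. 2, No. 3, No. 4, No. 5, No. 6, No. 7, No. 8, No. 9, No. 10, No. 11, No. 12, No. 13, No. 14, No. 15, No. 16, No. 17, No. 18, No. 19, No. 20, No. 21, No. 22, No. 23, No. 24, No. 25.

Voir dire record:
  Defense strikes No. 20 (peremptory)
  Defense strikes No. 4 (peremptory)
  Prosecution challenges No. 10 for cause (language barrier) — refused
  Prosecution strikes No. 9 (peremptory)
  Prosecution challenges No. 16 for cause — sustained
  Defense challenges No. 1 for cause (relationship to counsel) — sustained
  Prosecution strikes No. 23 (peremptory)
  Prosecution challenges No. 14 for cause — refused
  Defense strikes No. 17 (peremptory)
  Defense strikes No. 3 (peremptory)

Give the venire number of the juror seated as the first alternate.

Removed: #1, #3, #4, #9, #16, #17, #20, #23. (#10, #14 stay — for-cause denied.)
Seating in order: seats 1–9 → #2, #5, #6, #7, #8, #10, #11, #12, #13; alternates → #14, #15.
So alternate 1 is #14.

14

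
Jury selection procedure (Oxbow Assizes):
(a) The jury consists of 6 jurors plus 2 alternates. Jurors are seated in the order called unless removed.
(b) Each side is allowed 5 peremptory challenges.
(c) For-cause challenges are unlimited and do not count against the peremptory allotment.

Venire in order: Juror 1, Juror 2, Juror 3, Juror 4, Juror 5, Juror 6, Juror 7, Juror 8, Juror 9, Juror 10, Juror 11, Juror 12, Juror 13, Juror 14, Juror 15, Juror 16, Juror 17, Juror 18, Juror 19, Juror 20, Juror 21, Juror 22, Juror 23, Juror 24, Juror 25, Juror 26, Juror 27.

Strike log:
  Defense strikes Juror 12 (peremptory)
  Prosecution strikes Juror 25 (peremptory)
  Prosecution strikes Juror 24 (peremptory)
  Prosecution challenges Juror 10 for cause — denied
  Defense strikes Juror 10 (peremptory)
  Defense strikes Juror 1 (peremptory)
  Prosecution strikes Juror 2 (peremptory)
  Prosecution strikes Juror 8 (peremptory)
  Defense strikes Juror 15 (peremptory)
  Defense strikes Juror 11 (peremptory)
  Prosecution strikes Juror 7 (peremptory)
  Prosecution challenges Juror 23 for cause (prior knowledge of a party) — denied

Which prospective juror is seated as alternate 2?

Removed: #1, #2, #7, #8, #10, #11, #12, #15, #24, #25. (#23 stays — for-cause denied.)
Filling seats in venire order through position 8: #3, #4, #5, #6, #9, #13, #14, #16.
So alternate 2 is #16.

16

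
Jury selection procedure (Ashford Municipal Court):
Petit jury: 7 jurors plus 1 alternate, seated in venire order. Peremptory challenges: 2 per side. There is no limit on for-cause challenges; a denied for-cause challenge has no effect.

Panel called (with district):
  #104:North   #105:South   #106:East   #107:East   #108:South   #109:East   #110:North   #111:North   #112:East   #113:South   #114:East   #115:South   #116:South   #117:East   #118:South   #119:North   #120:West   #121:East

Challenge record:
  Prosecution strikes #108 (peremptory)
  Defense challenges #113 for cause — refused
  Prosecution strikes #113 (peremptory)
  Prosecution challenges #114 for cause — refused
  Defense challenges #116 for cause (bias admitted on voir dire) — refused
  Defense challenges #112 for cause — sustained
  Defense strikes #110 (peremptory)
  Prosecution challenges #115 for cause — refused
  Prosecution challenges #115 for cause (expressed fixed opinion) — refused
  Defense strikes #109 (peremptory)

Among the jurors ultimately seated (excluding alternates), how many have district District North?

Removed: #108, #109, #110, #112, #113.
Seated jurors 1–7: #104, #105, #106, #107, #111, #114, #115 (alternates #116 not counted).
Of those, in District North: #104, #111 → 2.

2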